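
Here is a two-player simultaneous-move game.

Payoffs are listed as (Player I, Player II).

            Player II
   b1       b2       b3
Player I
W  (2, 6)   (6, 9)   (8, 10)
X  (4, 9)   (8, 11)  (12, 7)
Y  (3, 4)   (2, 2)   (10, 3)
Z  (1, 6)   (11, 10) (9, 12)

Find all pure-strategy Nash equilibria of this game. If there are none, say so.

Player I against b1: payoffs 2, 4, 3, 1 → best response X.
Player I against b2: payoffs 6, 8, 2, 11 → best response Z.
Player I against b3: payoffs 8, 12, 10, 9 → best response X.
Player II against W: payoffs 6, 9, 10 → best response b3.
Player II against X: payoffs 9, 11, 7 → best response b2.
Player II against Y: payoffs 4, 2, 3 → best response b1.
Player II against Z: payoffs 6, 10, 12 → best response b3.
No profile is a mutual best response for all players.

This game has no pure Nash equilibrium.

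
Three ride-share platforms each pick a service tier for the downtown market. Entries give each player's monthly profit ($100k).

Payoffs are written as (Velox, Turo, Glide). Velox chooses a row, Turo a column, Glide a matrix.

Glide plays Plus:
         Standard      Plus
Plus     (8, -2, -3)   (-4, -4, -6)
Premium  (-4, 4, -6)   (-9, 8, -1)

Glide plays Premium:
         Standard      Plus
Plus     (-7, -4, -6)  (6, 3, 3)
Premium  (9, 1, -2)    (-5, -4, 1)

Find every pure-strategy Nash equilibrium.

Velox against (Standard, Plus): payoffs 8, -4 → best response Plus.
Velox against (Standard, Premium): payoffs -7, 9 → best response Premium.
Velox against (Plus, Plus): payoffs -4, -9 → best response Plus.
Velox against (Plus, Premium): payoffs 6, -5 → best response Plus.
Turo against (Plus, Plus): payoffs -2, -4 → best response Standard.
Turo against (Plus, Premium): payoffs -4, 3 → best response Plus.
Turo against (Premium, Plus): payoffs 4, 8 → best response Plus.
Turo against (Premium, Premium): payoffs 1, -4 → best response Standard.
Glide against (Plus, Standard): payoffs -3, -6 → best response Plus.
Glide against (Plus, Plus): payoffs -6, 3 → best response Premium.
Glide against (Premium, Standard): payoffs -6, -2 → best response Premium.
Glide against (Premium, Plus): payoffs -1, 1 → best response Premium.
Mutual best responses: (Plus, Standard, Plus); (Plus, Plus, Premium); (Premium, Standard, Premium).

Pure-strategy Nash equilibria: (Plus, Standard, Plus) and (Plus, Plus, Premium) and (Premium, Standard, Premium)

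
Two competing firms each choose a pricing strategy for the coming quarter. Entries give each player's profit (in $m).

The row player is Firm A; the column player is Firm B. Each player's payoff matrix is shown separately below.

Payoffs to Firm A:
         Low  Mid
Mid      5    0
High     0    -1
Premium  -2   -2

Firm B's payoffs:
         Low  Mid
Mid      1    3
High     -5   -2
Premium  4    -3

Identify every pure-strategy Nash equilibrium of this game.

Firm A against Low: payoffs 5, 0, -2 → best response Mid.
Firm A against Mid: payoffs 0, -1, -2 → best response Mid.
Firm B against Mid: payoffs 1, 3 → best response Mid.
Firm B against High: payoffs -5, -2 → best response Mid.
Firm B against Premium: payoffs 4, -3 → best response Low.
Mutual best responses: (Mid, Mid).

The unique pure-strategy Nash equilibrium is (Mid, Mid).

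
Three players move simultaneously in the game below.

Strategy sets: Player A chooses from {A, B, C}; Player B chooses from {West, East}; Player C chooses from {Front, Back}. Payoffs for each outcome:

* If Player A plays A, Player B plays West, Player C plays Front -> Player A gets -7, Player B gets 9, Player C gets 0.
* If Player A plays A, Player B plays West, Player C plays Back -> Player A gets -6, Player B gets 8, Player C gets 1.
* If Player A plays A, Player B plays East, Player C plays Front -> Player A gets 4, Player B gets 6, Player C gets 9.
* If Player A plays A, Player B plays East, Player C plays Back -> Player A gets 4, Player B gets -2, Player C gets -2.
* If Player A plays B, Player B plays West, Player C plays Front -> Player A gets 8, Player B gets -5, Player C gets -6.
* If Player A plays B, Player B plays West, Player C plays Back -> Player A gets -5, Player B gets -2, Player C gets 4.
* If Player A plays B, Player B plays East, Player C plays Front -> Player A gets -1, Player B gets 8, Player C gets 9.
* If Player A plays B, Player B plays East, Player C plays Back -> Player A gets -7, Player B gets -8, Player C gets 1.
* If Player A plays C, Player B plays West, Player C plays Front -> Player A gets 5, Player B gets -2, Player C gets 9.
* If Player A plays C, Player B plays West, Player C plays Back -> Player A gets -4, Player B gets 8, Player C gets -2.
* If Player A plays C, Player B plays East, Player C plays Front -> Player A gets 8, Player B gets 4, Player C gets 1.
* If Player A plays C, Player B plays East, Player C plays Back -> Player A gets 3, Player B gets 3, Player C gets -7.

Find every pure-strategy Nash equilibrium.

(C, East, Front)

(A, West, Front): Player A can switch to B (-7 → 8). Not NE.
(A, West, Back): Player A can switch to B (-6 → -5). Not NE.
(A, East, Front): Player A can switch to C (4 → 8). Not NE.
(A, East, Back): Player B can switch to West (-2 → 8). Not NE.
(B, West, Front): Player B can switch to East (-5 → 8). Not NE.
(B, West, Back): Player A can switch to C (-5 → -4). Not NE.
(B, East, Front): Player A can switch to A (-1 → 4). Not NE.
(B, East, Back): Player A can switch to A (-7 → 4). Not NE.
(C, West, Front): Player A can switch to B (5 → 8). Not NE.
(C, West, Back): Player C can switch to Front (-2 → 9). Not NE.
(C, East, Front): Player A gets 8, best alternative 4; Player B gets 4, best alternative -2; Player C gets 1, best alternative -7. No profitable deviation — NE.
(C, East, Back): Player A can switch to A (3 → 4). Not NE.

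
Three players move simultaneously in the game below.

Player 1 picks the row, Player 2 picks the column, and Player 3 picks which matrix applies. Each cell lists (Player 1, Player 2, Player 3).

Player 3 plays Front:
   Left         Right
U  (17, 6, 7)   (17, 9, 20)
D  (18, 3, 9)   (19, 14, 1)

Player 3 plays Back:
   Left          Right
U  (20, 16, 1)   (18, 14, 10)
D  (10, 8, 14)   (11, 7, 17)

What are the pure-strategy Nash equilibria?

Player 1 against (Left, Front): payoffs 17, 18 → best response D.
Player 1 against (Left, Back): payoffs 20, 10 → best response U.
Player 1 against (Right, Front): payoffs 17, 19 → best response D.
Player 1 against (Right, Back): payoffs 18, 11 → best response U.
Player 2 against (U, Front): payoffs 6, 9 → best response Right.
Player 2 against (U, Back): payoffs 16, 14 → best response Left.
Player 2 against (D, Front): payoffs 3, 14 → best response Right.
Player 2 against (D, Back): payoffs 8, 7 → best response Left.
Player 3 against (U, Left): payoffs 7, 1 → best response Front.
Player 3 against (U, Right): payoffs 20, 10 → best response Front.
Player 3 against (D, Left): payoffs 9, 14 → best response Back.
Player 3 against (D, Right): payoffs 1, 17 → best response Back.
No profile is a mutual best response for all players.

No pure-strategy Nash equilibrium.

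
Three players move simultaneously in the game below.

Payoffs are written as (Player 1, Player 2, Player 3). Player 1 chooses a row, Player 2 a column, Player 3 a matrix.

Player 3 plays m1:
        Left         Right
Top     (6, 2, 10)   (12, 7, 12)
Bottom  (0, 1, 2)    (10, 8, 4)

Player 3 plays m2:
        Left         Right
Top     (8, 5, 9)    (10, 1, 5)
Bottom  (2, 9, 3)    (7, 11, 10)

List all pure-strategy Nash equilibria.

Check each profile: it is a Nash equilibrium iff no player can strictly gain by switching unilaterally.
(Top, Left, m1): Player 2 can switch to Right (2 → 7). Not NE.
(Top, Left, m2): Player 3 can switch to m1 (9 → 10). Not NE.
(Top, Right, m1): Player 1 gets 12, best alternative 10; Player 2 gets 7, best alternative 2; Player 3 gets 12, best alternative 5. No profitable deviation — NE.
(Top, Right, m2): Player 2 can switch to Left (1 → 5). Not NE.
(Bottom, Left, m1): Player 1 can switch to Top (0 → 6). Not NE.
(Bottom, Left, m2): Player 1 can switch to Top (2 → 8). Not NE.
(Bottom, Right, m1): Player 1 can switch to Top (10 → 12). Not NE.
(Bottom, Right, m2): Player 1 can switch to Top (7 → 10). Not NE.

(Top, Right, m1)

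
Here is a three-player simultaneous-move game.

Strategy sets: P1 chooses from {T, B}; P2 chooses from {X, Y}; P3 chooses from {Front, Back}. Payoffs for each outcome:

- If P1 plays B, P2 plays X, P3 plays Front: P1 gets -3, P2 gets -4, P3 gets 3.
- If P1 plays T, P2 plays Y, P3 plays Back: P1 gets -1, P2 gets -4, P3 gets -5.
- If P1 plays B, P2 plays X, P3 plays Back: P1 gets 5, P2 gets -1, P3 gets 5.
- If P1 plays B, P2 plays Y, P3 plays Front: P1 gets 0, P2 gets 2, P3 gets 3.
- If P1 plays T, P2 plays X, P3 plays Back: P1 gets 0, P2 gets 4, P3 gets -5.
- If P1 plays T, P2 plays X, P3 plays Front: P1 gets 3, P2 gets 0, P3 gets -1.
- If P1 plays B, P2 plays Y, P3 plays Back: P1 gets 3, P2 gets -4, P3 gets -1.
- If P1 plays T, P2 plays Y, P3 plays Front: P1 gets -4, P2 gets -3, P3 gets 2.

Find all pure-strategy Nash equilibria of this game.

For each player, find the best response to each opponent profile; mutual best responses are the pure NE.
P1 against (X, Front): payoffs 3, -3 → best response T.
P1 against (X, Back): payoffs 0, 5 → best response B.
P1 against (Y, Front): payoffs -4, 0 → best response B.
P1 against (Y, Back): payoffs -1, 3 → best response B.
P2 against (T, Front): payoffs 0, -3 → best response X.
P2 against (T, Back): payoffs 4, -4 → best response X.
P2 against (B, Front): payoffs -4, 2 → best response Y.
P2 against (B, Back): payoffs -1, -4 → best response X.
P3 against (T, X): payoffs -1, -5 → best response Front.
P3 against (T, Y): payoffs 2, -5 → best response Front.
P3 against (B, X): payoffs 3, 5 → best response Back.
P3 against (B, Y): payoffs 3, -1 → best response Front.
Mutual best responses: (T, X, Front); (B, X, Back); (B, Y, Front).

The pure Nash equilibria are (T, X, Front) and (B, X, Back) and (B, Y, Front).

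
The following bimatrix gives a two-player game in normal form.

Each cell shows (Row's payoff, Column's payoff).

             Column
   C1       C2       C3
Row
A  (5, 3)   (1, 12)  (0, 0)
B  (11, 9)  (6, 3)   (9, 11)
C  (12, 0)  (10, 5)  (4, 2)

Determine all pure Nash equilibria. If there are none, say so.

For each player, find the best response to each opponent profile; mutual best responses are the pure NE.
Row against C1: payoffs 5, 11, 12 → best response C.
Row against C2: payoffs 1, 6, 10 → best response C.
Row against C3: payoffs 0, 9, 4 → best response B.
Column against A: payoffs 3, 12, 0 → best response C2.
Column against B: payoffs 9, 3, 11 → best response C3.
Column against C: payoffs 0, 5, 2 → best response C2.
Mutual best responses: (B, C3); (C, C2).

Pure-strategy Nash equilibria: (B, C3) and (C, C2)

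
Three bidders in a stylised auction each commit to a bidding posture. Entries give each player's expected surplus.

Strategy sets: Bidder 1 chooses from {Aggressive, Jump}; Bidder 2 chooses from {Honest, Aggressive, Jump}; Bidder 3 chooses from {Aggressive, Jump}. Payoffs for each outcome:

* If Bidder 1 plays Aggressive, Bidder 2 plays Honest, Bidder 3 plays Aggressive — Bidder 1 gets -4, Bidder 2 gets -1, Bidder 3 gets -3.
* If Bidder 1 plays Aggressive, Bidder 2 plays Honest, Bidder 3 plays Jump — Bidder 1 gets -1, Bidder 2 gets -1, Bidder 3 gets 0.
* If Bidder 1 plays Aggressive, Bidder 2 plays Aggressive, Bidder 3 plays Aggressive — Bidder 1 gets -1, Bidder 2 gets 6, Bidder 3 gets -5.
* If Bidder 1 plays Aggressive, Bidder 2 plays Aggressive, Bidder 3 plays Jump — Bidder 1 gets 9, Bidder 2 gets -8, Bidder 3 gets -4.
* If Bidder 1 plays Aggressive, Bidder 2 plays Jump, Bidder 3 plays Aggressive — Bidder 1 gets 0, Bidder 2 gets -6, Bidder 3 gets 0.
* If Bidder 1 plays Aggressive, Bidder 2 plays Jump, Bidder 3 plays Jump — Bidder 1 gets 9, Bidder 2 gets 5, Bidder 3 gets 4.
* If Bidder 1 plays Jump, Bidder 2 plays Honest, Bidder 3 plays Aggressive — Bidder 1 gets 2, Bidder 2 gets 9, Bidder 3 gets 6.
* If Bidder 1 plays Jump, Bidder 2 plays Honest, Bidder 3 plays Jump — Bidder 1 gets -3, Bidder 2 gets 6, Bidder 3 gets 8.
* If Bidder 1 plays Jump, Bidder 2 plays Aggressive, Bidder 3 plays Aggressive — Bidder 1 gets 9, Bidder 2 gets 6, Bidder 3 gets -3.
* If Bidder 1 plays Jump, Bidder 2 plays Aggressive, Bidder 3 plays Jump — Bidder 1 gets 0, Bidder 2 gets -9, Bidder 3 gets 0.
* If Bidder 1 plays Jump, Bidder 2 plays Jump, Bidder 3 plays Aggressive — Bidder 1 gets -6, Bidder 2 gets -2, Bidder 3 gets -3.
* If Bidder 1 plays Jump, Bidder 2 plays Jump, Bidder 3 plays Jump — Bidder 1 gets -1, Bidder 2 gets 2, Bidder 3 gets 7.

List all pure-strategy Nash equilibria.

Bidder 1 against (Honest, Aggressive): payoffs -4, 2 → best response Jump.
Bidder 1 against (Honest, Jump): payoffs -1, -3 → best response Aggressive.
Bidder 1 against (Aggressive, Aggressive): payoffs -1, 9 → best response Jump.
Bidder 1 against (Aggressive, Jump): payoffs 9, 0 → best response Aggressive.
Bidder 1 against (Jump, Aggressive): payoffs 0, -6 → best response Aggressive.
Bidder 1 against (Jump, Jump): payoffs 9, -1 → best response Aggressive.
Bidder 2 against (Aggressive, Aggressive): payoffs -1, 6, -6 → best response Aggressive.
Bidder 2 against (Aggressive, Jump): payoffs -1, -8, 5 → best response Jump.
Bidder 2 against (Jump, Aggressive): payoffs 9, 6, -2 → best response Honest.
Bidder 2 against (Jump, Jump): payoffs 6, -9, 2 → best response Honest.
Bidder 3 against (Aggressive, Honest): payoffs -3, 0 → best response Jump.
Bidder 3 against (Aggressive, Aggressive): payoffs -5, -4 → best response Jump.
Bidder 3 against (Aggressive, Jump): payoffs 0, 4 → best response Jump.
Bidder 3 against (Jump, Honest): payoffs 6, 8 → best response Jump.
Bidder 3 against (Jump, Aggressive): payoffs -3, 0 → best response Jump.
Bidder 3 against (Jump, Jump): payoffs -3, 7 → best response Jump.
Mutual best responses: (Aggressive, Jump, Jump).

Pure NE: (Aggressive, Jump, Jump)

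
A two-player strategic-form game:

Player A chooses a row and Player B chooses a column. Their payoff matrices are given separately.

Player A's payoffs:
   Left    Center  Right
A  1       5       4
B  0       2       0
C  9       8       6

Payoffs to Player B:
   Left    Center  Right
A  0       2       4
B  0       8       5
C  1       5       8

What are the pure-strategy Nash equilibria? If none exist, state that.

(A, Left): Player A can switch to C (1 → 9). Not NE.
(A, Center): Player A can switch to C (5 → 8). Not NE.
(A, Right): Player A can switch to C (4 → 6). Not NE.
(B, Left): Player A can switch to A (0 → 1). Not NE.
(B, Center): Player A can switch to A (2 → 5). Not NE.
(B, Right): Player A can switch to A (0 → 4). Not NE.
(C, Left): Player B can switch to Center (1 → 5). Not NE.
(C, Center): Player B can switch to Right (5 → 8). Not NE.
(C, Right): Player A gets 6, best alternative 4; Player B gets 8, best alternative 5. No profitable deviation — NE.

The unique pure-strategy Nash equilibrium is (C, Right).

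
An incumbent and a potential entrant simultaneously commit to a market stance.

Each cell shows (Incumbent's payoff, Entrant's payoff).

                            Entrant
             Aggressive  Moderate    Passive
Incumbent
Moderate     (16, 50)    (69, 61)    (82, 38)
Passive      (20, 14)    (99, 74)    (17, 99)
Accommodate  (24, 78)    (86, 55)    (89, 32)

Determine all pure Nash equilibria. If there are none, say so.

(Accommodate, Aggressive)

For each player, find the best response to each opponent profile; mutual best responses are the pure NE.
Incumbent against Aggressive: payoffs 16, 20, 24 → best response Accommodate.
Incumbent against Moderate: payoffs 69, 99, 86 → best response Passive.
Incumbent against Passive: payoffs 82, 17, 89 → best response Accommodate.
Entrant against Moderate: payoffs 50, 61, 38 → best response Moderate.
Entrant against Passive: payoffs 14, 74, 99 → best response Passive.
Entrant against Accommodate: payoffs 78, 55, 32 → best response Aggressive.
Mutual best responses: (Accommodate, Aggressive).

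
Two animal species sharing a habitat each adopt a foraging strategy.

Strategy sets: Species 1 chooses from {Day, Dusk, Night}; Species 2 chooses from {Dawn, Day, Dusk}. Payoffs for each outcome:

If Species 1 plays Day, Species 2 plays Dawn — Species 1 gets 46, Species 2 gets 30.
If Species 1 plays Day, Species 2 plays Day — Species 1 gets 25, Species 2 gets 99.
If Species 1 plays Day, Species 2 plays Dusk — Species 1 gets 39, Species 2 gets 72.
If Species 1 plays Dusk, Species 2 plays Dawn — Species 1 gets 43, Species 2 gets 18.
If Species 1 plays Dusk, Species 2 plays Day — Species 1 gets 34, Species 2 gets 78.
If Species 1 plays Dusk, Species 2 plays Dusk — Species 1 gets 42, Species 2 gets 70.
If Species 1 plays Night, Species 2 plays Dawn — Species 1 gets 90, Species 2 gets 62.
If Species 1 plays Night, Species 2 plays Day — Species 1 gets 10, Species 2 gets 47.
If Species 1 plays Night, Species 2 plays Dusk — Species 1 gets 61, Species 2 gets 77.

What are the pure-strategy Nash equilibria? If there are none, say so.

Mark each player's best response to every combination of opponents' strategies; a profile where every player is best-responding is a pure Nash equilibrium.
Species 1 against Dawn: payoffs 46, 43, 90 → best response Night.
Species 1 against Day: payoffs 25, 34, 10 → best response Dusk.
Species 1 against Dusk: payoffs 39, 42, 61 → best response Night.
Species 2 against Day: payoffs 30, 99, 72 → best response Day.
Species 2 against Dusk: payoffs 18, 78, 70 → best response Day.
Species 2 against Night: payoffs 62, 47, 77 → best response Dusk.
Mutual best responses: (Dusk, Day); (Night, Dusk).

Pure-strategy Nash equilibria: (Dusk, Day) and (Night, Dusk)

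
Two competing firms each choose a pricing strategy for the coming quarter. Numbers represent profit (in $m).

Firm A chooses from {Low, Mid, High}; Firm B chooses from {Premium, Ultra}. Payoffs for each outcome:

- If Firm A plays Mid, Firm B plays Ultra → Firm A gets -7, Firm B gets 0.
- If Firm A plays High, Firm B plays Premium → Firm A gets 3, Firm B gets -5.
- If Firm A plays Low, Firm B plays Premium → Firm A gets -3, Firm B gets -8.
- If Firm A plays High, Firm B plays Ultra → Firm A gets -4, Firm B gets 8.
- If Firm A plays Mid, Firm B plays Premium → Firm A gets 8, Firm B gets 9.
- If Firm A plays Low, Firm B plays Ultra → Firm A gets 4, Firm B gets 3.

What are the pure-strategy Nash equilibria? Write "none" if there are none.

(Low, Ultra) and (Mid, Premium)

(Low, Premium): Firm A can switch to Mid (-3 → 8). Not NE.
(Low, Ultra): Firm A gets 4, best alternative -4; Firm B gets 3, best alternative -8. No profitable deviation — NE.
(Mid, Premium): Firm A gets 8, best alternative 3; Firm B gets 9, best alternative 0. No profitable deviation — NE.
(Mid, Ultra): Firm A can switch to Low (-7 → 4). Not NE.
(High, Premium): Firm A can switch to Mid (3 → 8). Not NE.
(High, Ultra): Firm A can switch to Low (-4 → 4). Not NE.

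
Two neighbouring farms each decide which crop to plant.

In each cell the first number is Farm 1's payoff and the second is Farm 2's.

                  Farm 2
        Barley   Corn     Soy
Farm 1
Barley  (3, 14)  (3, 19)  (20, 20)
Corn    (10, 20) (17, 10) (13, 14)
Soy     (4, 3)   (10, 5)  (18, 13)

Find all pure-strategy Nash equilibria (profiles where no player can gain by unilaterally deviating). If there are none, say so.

Farm 1 against Barley: payoffs 3, 10, 4 → best response Corn.
Farm 1 against Corn: payoffs 3, 17, 10 → best response Corn.
Farm 1 against Soy: payoffs 20, 13, 18 → best response Barley.
Farm 2 against Barley: payoffs 14, 19, 20 → best response Soy.
Farm 2 against Corn: payoffs 20, 10, 14 → best response Barley.
Farm 2 against Soy: payoffs 3, 5, 13 → best response Soy.
Mutual best responses: (Barley, Soy); (Corn, Barley).

The pure Nash equilibria are (Barley, Soy), (Corn, Barley).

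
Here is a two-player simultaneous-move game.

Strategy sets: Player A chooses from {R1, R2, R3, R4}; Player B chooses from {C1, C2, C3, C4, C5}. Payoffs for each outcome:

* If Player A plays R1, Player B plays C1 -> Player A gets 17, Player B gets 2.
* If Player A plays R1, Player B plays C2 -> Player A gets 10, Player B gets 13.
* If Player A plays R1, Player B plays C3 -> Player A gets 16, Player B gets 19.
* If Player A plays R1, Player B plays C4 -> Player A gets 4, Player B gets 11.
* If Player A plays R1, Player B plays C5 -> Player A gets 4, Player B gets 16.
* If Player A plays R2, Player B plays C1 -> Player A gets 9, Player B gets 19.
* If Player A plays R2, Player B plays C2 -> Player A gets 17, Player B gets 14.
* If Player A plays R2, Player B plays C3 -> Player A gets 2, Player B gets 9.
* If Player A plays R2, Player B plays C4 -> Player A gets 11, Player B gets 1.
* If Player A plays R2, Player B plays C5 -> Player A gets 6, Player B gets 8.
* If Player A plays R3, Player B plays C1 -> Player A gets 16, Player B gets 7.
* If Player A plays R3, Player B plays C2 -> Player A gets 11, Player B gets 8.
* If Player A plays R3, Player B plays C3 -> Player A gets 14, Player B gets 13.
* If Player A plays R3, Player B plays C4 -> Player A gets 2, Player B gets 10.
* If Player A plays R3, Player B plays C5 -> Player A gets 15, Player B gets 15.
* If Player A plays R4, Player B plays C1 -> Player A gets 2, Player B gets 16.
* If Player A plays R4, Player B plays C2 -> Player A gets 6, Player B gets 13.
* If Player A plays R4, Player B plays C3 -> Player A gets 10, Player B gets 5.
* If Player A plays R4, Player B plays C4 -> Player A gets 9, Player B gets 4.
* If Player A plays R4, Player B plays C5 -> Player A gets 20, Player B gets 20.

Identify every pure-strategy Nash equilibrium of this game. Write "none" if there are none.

The pure Nash equilibria are (R1, C3) and (R4, C5).

Player A against C1: payoffs 17, 9, 16, 2 → best response R1.
Player A against C2: payoffs 10, 17, 11, 6 → best response R2.
Player A against C3: payoffs 16, 2, 14, 10 → best response R1.
Player A against C4: payoffs 4, 11, 2, 9 → best response R2.
Player A against C5: payoffs 4, 6, 15, 20 → best response R4.
Player B against R1: payoffs 2, 13, 19, 11, 16 → best response C3.
Player B against R2: payoffs 19, 14, 9, 1, 8 → best response C1.
Player B against R3: payoffs 7, 8, 13, 10, 15 → best response C5.
Player B against R4: payoffs 16, 13, 5, 4, 20 → best response C5.
Mutual best responses: (R1, C3); (R4, C5).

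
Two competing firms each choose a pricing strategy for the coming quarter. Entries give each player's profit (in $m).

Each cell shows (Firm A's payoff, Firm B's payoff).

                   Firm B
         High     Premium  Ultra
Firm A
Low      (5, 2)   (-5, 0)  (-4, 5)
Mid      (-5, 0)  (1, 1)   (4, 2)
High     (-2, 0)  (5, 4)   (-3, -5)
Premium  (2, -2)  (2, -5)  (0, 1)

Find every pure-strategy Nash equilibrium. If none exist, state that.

Pure-strategy Nash equilibria: (Mid, Ultra) and (High, Premium)

(Low, High): Firm B can switch to Ultra (2 → 5). Not NE.
(Low, Premium): Firm A can switch to Mid (-5 → 1). Not NE.
(Low, Ultra): Firm A can switch to Mid (-4 → 4). Not NE.
(Mid, High): Firm A can switch to Low (-5 → 5). Not NE.
(Mid, Premium): Firm A can switch to High (1 → 5). Not NE.
(Mid, Ultra): Firm A gets 4, best alternative 0; Firm B gets 2, best alternative 1. No profitable deviation — NE.
(High, High): Firm A can switch to Low (-2 → 5). Not NE.
(High, Premium): Firm A gets 5, best alternative 2; Firm B gets 4, best alternative 0. No profitable deviation — NE.
(High, Ultra): Firm A can switch to Mid (-3 → 4). Not NE.
(Premium, High): Firm A can switch to Low (2 → 5). Not NE.
(Premium, Premium): Firm A can switch to High (2 → 5). Not NE.
(Premium, Ultra): Firm A can switch to Mid (0 → 4). Not NE.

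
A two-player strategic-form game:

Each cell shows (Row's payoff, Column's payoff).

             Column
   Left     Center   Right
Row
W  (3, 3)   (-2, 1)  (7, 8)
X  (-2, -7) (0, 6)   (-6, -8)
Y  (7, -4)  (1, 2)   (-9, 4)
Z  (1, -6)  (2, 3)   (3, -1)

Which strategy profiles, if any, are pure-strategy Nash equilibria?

(W, Right) and (Z, Center)

Mark each player's best response to every combination of opponents' strategies; a profile where every player is best-responding is a pure Nash equilibrium.
Row against Left: payoffs 3, -2, 7, 1 → best response Y.
Row against Center: payoffs -2, 0, 1, 2 → best response Z.
Row against Right: payoffs 7, -6, -9, 3 → best response W.
Column against W: payoffs 3, 1, 8 → best response Right.
Column against X: payoffs -7, 6, -8 → best response Center.
Column against Y: payoffs -4, 2, 4 → best response Right.
Column against Z: payoffs -6, 3, -1 → best response Center.
Mutual best responses: (W, Right); (Z, Center).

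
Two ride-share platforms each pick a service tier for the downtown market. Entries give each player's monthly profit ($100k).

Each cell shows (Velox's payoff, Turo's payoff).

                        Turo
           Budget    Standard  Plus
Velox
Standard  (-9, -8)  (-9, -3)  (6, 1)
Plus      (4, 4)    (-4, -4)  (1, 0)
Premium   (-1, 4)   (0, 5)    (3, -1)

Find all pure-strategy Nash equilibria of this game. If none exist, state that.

Mark each player's best response to every combination of opponents' strategies; a profile where every player is best-responding is a pure Nash equilibrium.
Velox against Budget: payoffs -9, 4, -1 → best response Plus.
Velox against Standard: payoffs -9, -4, 0 → best response Premium.
Velox against Plus: payoffs 6, 1, 3 → best response Standard.
Turo against Standard: payoffs -8, -3, 1 → best response Plus.
Turo against Plus: payoffs 4, -4, 0 → best response Budget.
Turo against Premium: payoffs 4, 5, -1 → best response Standard.
Mutual best responses: (Standard, Plus); (Plus, Budget); (Premium, Standard).

Pure-strategy Nash equilibria: (Standard, Plus), (Plus, Budget), (Premium, Standard)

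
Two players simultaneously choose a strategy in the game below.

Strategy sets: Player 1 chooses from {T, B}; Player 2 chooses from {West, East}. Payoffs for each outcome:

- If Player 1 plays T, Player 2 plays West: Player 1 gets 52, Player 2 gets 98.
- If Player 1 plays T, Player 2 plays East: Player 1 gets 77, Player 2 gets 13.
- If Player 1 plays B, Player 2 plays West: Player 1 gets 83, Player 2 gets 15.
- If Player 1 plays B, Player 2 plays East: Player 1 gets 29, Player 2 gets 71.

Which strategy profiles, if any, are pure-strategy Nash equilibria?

This game has no pure Nash equilibrium.

(T, West): Player 1 can switch to B (52 → 83). Not NE.
(T, East): Player 2 can switch to West (13 → 98). Not NE.
(B, West): Player 2 can switch to East (15 → 71). Not NE.
(B, East): Player 1 can switch to T (29 → 77). Not NE.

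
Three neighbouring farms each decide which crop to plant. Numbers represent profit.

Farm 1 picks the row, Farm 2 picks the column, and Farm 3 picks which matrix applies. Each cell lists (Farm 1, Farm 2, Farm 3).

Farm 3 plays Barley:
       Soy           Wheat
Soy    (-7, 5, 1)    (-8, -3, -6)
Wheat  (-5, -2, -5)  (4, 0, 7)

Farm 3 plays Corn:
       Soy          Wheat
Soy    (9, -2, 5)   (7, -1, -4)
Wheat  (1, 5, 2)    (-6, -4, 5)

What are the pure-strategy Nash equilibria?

The pure Nash equilibria are (Soy, Wheat, Corn), (Wheat, Wheat, Barley).

(Soy, Soy, Barley): Farm 1 can switch to Wheat (-7 → -5). Not NE.
(Soy, Soy, Corn): Farm 2 can switch to Wheat (-2 → -1). Not NE.
(Soy, Wheat, Barley): Farm 1 can switch to Wheat (-8 → 4). Not NE.
(Soy, Wheat, Corn): Farm 1 gets 7, best alternative -6; Farm 2 gets -1, best alternative -2; Farm 3 gets -4, best alternative -6. No profitable deviation — NE.
(Wheat, Soy, Barley): Farm 2 can switch to Wheat (-2 → 0). Not NE.
(Wheat, Soy, Corn): Farm 1 can switch to Soy (1 → 9). Not NE.
(Wheat, Wheat, Barley): Farm 1 gets 4, best alternative -8; Farm 2 gets 0, best alternative -2; Farm 3 gets 7, best alternative 5. No profitable deviation — NE.
(Wheat, Wheat, Corn): Farm 1 can switch to Soy (-6 → 7). Not NE.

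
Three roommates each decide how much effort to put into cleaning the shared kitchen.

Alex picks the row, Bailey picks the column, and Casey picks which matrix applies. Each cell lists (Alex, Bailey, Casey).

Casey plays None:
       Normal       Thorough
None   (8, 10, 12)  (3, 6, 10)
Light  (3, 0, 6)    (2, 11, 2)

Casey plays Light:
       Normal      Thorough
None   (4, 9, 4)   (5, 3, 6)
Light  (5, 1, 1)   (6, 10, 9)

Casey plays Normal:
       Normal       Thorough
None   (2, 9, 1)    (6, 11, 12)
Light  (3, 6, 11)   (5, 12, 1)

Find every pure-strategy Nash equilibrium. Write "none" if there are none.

For each strategy profile, look for a profitable unilateral deviation.
(None, Normal, None): Alex gets 8, best alternative 3; Bailey gets 10, best alternative 6; Casey gets 12, best alternative 4. No profitable deviation — NE.
(None, Normal, Light): Alex can switch to Light (4 → 5). Not NE.
(None, Normal, Normal): Alex can switch to Light (2 → 3). Not NE.
(None, Thorough, None): Bailey can switch to Normal (6 → 10). Not NE.
(None, Thorough, Light): Alex can switch to Light (5 → 6). Not NE.
(None, Thorough, Normal): Alex gets 6, best alternative 5; Bailey gets 11, best alternative 9; Casey gets 12, best alternative 10. No profitable deviation — NE.
(Light, Normal, None): Alex can switch to None (3 → 8). Not NE.
(Light, Normal, Light): Bailey can switch to Thorough (1 → 10). Not NE.
(Light, Normal, Normal): Bailey can switch to Thorough (6 → 12). Not NE.
(Light, Thorough, None): Alex can switch to None (2 → 3). Not NE.
(Light, Thorough, Light): Alex gets 6, best alternative 5; Bailey gets 10, best alternative 1; Casey gets 9, best alternative 2. No profitable deviation — NE.
(The remaining 1 profile has a profitable deviation by the same check.)

The pure Nash equilibria are (None, Normal, None); (None, Thorough, Normal); (Light, Thorough, Light).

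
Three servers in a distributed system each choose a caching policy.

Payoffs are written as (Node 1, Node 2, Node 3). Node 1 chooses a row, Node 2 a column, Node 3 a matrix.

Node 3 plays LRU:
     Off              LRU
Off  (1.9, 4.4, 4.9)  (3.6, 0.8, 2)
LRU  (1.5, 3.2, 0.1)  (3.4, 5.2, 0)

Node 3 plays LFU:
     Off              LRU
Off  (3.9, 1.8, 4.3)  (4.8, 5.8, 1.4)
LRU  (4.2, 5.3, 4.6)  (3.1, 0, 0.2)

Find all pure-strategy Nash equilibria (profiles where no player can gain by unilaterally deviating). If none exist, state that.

The pure Nash equilibria are (Off, Off, LRU), (LRU, Off, LFU).

Check each profile: it is a Nash equilibrium iff no player can strictly gain by switching unilaterally.
(Off, Off, LRU): Node 1 gets 1.9, best alternative 1.5; Node 2 gets 4.4, best alternative 0.8; Node 3 gets 4.9, best alternative 4.3. No profitable deviation — NE.
(Off, Off, LFU): Node 1 can switch to LRU (3.9 → 4.2). Not NE.
(Off, LRU, LRU): Node 2 can switch to Off (0.8 → 4.4). Not NE.
(Off, LRU, LFU): Node 3 can switch to LRU (1.4 → 2). Not NE.
(LRU, Off, LRU): Node 1 can switch to Off (1.5 → 1.9). Not NE.
(LRU, Off, LFU): Node 1 gets 4.2, best alternative 3.9; Node 2 gets 5.3, best alternative 0; Node 3 gets 4.6, best alternative 0.1. No profitable deviation — NE.
(LRU, LRU, LRU): Node 1 can switch to Off (3.4 → 3.6). Not NE.
(LRU, LRU, LFU): Node 1 can switch to Off (3.1 → 4.8). Not NE.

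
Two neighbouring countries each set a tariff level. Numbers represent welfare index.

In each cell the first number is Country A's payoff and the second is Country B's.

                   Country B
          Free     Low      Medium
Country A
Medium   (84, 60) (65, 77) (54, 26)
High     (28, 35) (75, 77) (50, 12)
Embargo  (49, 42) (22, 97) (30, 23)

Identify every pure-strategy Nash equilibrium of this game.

(High, Low)

(Medium, Free): Country B can switch to Low (60 → 77). Not NE.
(Medium, Low): Country A can switch to High (65 → 75). Not NE.
(Medium, Medium): Country B can switch to Free (26 → 60). Not NE.
(High, Free): Country A can switch to Medium (28 → 84). Not NE.
(High, Low): Country A gets 75, best alternative 65; Country B gets 77, best alternative 35. No profitable deviation — NE.
(High, Medium): Country A can switch to Medium (50 → 54). Not NE.
(Embargo, Free): Country A can switch to Medium (49 → 84). Not NE.
(The remaining 2 profiles each have a profitable deviation by the same check.)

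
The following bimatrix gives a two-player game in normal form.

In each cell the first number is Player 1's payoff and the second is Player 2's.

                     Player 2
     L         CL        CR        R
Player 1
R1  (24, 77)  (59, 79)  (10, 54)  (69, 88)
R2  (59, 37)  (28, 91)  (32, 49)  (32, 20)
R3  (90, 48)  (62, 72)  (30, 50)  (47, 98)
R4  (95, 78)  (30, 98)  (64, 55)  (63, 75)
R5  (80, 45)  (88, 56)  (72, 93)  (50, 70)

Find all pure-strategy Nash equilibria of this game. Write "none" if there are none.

Mark each player's best response to every combination of opponents' strategies; a profile where every player is best-responding is a pure Nash equilibrium.
Player 1 against L: payoffs 24, 59, 90, 95, 80 → best response R4.
Player 1 against CL: payoffs 59, 28, 62, 30, 88 → best response R5.
Player 1 against CR: payoffs 10, 32, 30, 64, 72 → best response R5.
Player 1 against R: payoffs 69, 32, 47, 63, 50 → best response R1.
Player 2 against R1: payoffs 77, 79, 54, 88 → best response R.
Player 2 against R2: payoffs 37, 91, 49, 20 → best response CL.
Player 2 against R3: payoffs 48, 72, 50, 98 → best response R.
Player 2 against R4: payoffs 78, 98, 55, 75 → best response CL.
Player 2 against R5: payoffs 45, 56, 93, 70 → best response CR.
Mutual best responses: (R1, R); (R5, CR).

Pure-strategy Nash equilibria: (R1, R) and (R5, CR)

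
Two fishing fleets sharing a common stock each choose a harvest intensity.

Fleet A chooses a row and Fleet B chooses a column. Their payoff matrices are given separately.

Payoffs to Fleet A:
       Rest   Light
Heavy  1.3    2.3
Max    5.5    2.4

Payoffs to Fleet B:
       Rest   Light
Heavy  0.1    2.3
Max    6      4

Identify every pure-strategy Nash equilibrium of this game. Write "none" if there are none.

Fleet A against Rest: payoffs 1.3, 5.5 → best response Max.
Fleet A against Light: payoffs 2.3, 2.4 → best response Max.
Fleet B against Heavy: payoffs 0.1, 2.3 → best response Light.
Fleet B against Max: payoffs 6, 4 → best response Rest.
Mutual best responses: (Max, Rest).

The unique pure-strategy Nash equilibrium is (Max, Rest).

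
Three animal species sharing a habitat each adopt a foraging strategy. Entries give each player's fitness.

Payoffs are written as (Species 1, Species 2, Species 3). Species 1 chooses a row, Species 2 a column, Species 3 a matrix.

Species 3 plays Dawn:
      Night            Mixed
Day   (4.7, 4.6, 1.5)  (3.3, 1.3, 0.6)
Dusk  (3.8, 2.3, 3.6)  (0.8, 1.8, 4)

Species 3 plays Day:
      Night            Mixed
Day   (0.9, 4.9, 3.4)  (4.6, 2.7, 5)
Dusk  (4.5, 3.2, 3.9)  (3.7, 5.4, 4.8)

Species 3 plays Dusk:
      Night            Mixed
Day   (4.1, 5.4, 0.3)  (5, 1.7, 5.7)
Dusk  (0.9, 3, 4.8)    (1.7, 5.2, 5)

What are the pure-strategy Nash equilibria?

Species 1 against (Night, Dawn): payoffs 4.7, 3.8 → best response Day.
Species 1 against (Night, Day): payoffs 0.9, 4.5 → best response Dusk.
Species 1 against (Night, Dusk): payoffs 4.1, 0.9 → best response Day.
Species 1 against (Mixed, Dawn): payoffs 3.3, 0.8 → best response Day.
Species 1 against (Mixed, Day): payoffs 4.6, 3.7 → best response Day.
Species 1 against (Mixed, Dusk): payoffs 5, 1.7 → best response Day.
Species 2 against (Day, Dawn): payoffs 4.6, 1.3 → best response Night.
Species 2 against (Day, Day): payoffs 4.9, 2.7 → best response Night.
Species 2 against (Day, Dusk): payoffs 5.4, 1.7 → best response Night.
Species 2 against (Dusk, Dawn): payoffs 2.3, 1.8 → best response Night.
Species 2 against (Dusk, Day): payoffs 3.2, 5.4 → best response Mixed.
Species 2 against (Dusk, Dusk): payoffs 3, 5.2 → best response Mixed.
Species 3 against (Day, Night): payoffs 1.5, 3.4, 0.3 → best response Day.
Species 3 against (Day, Mixed): payoffs 0.6, 5, 5.7 → best response Dusk.
Species 3 against (Dusk, Night): payoffs 3.6, 3.9, 4.8 → best response Dusk.
Species 3 against (Dusk, Mixed): payoffs 4, 4.8, 5 → best response Dusk.
No profile is a mutual best response for all players.

none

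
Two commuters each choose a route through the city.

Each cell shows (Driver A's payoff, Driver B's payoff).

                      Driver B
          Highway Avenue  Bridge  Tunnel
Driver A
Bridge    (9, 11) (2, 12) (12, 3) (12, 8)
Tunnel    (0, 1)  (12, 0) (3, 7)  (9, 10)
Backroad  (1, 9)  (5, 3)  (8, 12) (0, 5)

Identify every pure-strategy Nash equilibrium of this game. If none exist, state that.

none

Check each profile: it is a Nash equilibrium iff no player can strictly gain by switching unilaterally.
(Bridge, Highway): Driver B can switch to Avenue (11 → 12). Not NE.
(Bridge, Avenue): Driver A can switch to Tunnel (2 → 12). Not NE.
(Bridge, Bridge): Driver B can switch to Highway (3 → 11). Not NE.
(Bridge, Tunnel): Driver B can switch to Highway (8 → 11). Not NE.
(Tunnel, Highway): Driver A can switch to Bridge (0 → 9). Not NE.
(Tunnel, Avenue): Driver B can switch to Highway (0 → 1). Not NE.
(The remaining 6 profiles each have a profitable deviation by the same check.)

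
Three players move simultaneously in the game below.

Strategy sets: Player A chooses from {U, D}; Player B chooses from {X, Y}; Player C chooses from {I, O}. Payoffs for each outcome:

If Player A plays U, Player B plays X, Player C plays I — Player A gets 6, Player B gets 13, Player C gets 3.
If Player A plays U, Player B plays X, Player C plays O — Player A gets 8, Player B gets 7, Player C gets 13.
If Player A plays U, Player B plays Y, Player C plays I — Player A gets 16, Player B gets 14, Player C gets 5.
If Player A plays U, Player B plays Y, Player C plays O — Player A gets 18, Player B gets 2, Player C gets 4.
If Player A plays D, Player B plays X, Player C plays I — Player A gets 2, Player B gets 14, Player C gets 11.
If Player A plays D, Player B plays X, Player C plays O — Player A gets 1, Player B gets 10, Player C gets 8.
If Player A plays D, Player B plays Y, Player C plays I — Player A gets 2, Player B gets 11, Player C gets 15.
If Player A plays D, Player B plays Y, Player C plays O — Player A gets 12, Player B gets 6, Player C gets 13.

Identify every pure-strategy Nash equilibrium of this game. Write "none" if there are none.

(U, X, I): Player B can switch to Y (13 → 14). Not NE.
(U, X, O): Player A gets 8, best alternative 1; Player B gets 7, best alternative 2; Player C gets 13, best alternative 3. No profitable deviation — NE.
(U, Y, I): Player A gets 16, best alternative 2; Player B gets 14, best alternative 13; Player C gets 5, best alternative 4. No profitable deviation — NE.
(U, Y, O): Player B can switch to X (2 → 7). Not NE.
(D, X, I): Player A can switch to U (2 → 6). Not NE.
(D, X, O): Player A can switch to U (1 → 8). Not NE.
(D, Y, I): Player A can switch to U (2 → 16). Not NE.
(D, Y, O): Player A can switch to U (12 → 18). Not NE.

Pure-strategy Nash equilibria: (U, X, O); (U, Y, I)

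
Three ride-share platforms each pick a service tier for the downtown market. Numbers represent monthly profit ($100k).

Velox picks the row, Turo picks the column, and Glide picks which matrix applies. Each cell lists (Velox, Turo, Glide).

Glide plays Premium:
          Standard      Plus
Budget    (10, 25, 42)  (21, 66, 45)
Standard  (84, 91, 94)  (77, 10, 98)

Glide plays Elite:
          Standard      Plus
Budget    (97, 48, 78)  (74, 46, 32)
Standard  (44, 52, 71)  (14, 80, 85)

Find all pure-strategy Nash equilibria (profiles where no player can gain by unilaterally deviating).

(Budget, Standard, Elite), (Standard, Standard, Premium)

Velox against (Standard, Premium): payoffs 10, 84 → best response Standard.
Velox against (Standard, Elite): payoffs 97, 44 → best response Budget.
Velox against (Plus, Premium): payoffs 21, 77 → best response Standard.
Velox against (Plus, Elite): payoffs 74, 14 → best response Budget.
Turo against (Budget, Premium): payoffs 25, 66 → best response Plus.
Turo against (Budget, Elite): payoffs 48, 46 → best response Standard.
Turo against (Standard, Premium): payoffs 91, 10 → best response Standard.
Turo against (Standard, Elite): payoffs 52, 80 → best response Plus.
Glide against (Budget, Standard): payoffs 42, 78 → best response Elite.
Glide against (Budget, Plus): payoffs 45, 32 → best response Premium.
Glide against (Standard, Standard): payoffs 94, 71 → best response Premium.
Glide against (Standard, Plus): payoffs 98, 85 → best response Premium.
Mutual best responses: (Budget, Standard, Elite); (Standard, Standard, Premium).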